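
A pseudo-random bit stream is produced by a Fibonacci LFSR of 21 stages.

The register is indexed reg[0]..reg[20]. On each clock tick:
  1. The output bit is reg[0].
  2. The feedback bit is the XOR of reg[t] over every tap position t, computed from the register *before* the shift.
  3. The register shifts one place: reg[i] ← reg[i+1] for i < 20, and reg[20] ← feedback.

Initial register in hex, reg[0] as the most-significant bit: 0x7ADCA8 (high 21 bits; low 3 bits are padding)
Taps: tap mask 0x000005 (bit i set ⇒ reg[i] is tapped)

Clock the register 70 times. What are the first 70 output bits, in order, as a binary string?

tick  register→output (feedback)
  0  011110101101110010101→0 (1)
  1  111101011011100101011→1 (0)
  2  111010110111001010110→1 (0)
  3  110101101110010101100→1 (1)
  4  101011011100101011001→1 (0)
  5  010110111001010110010→0 (0)
  6  101101110010101100100→1 (0)
  7  011011100101011001000→0 (1)
  8  110111001010110010001→1 (1)
  9  101110010101100100011→1 (0)
 10  011100101011001000110→0 (1)
 11  111001010110010001101→1 (0)
 12  110010101100100011010→1 (1)
 13  100101011001000110101→1 (1)
 14  001010110010001101011→0 (1)
 15  010101100100011010111→0 (0)
 16  101011001000110101110→1 (0)
 17  010110010001101011100→0 (0)
 18  101100100011010111000→1 (0)
 19  011001000110101110000→0 (1)
 20  110010001101011100001→1 (1)
 21  100100011010111000011→1 (1)
 22  001000110101110000111→0 (1)
 23  010001101011100001111→0 (0)
 24  100011010111000011110→1 (1)
 25  000110101110000111101→0 (0)
 26  001101011100001111010→0 (1)
 27  011010111000011110101→0 (1)
 28  110101110000111101011→1 (1)
 29  101011100001111010111→1 (0)
 30  010111000011110101110→0 (0)
 31  101110000111101011100→1 (0)
 32  011100001111010111000→0 (1)
 33  111000011110101110001→1 (0)
 34  110000111101011100010→1 (1)
 35  100001111010111000101→1 (1)
 36  000011110101110001011→0 (0)
 37  000111101011100010110→0 (0)
 38  001111010111000101100→0 (1)
 39  011110101110001011001→0 (1)
 40  111101011100010110011→1 (0)
 41  111010111000101100110→1 (0)
 42  110101110001011001100→1 (1)
 43  101011100010110011001→1 (0)
 44  010111000101100110010→0 (0)
 45  101110001011001100100→1 (0)
 46  011100010110011001000→0 (1)
 47  111000101100110010001→1 (0)
 48  110001011001100100010→1 (1)
 49  100010110011001000101→1 (1)
 50  000101100110010001011→0 (0)
 51  001011001100100010110→0 (1)
 52  010110011001000101101→0 (0)
 53  101100110010001011010→1 (0)
 54  011001100100010110100→0 (1)
 55  110011001000101101001→1 (1)
 56  100110010001011010011→1 (1)
 57  001100100010110100111→0 (1)
 58  011001000101101001111→0 (1)
 59  110010001011010011111→1 (1)
 60  100100010110100111111→1 (1)
 61  001000101101001111111→0 (1)
 62  010001011010011111111→0 (0)
 63  100010110100111111110→1 (1)
 64  000101101001111111101→0 (0)
 65  001011010011111111010→0 (1)
 66  010110100111111110101→0 (0)
 67  101101001111111101010→1 (0)
 68  011010011111111010100→0 (1)
 69  110100111111110101001→1 (1)

0111101011011100101011001000110101110000111101011100010110011001000101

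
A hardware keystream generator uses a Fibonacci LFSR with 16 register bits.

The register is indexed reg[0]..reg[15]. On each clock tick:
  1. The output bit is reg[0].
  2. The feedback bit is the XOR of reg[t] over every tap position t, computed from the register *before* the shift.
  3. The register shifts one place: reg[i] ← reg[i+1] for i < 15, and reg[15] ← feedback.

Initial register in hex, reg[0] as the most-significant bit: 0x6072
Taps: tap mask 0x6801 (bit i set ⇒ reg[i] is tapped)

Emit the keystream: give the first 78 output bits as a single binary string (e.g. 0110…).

011000000111001000111000100001110010111111111001101110111011110011111100111110

tick  register→output (feedback)
  0  0110000001110010→0 (0)
  1  1100000011100100→1 (0)
  2  1000000111001000→1 (1)
  3  0000001110010001→0 (1)
  4  0000011100100011→0 (1)
  5  0000111001000111→0 (0)
  6  0001110010001110→0 (0)
  7  0011100100011100→0 (0)
  8  0111001000111000→0 (1)
  9  1110010001110001→1 (0)
 10  1100100011100010→1 (0)
 11  1001000111000100→1 (0)
 12  0010001110001000→0 (0)
 13  0100011100010000→0 (1)
 14  1000111000100001→1 (1)
 15  0001110001000011→0 (1)
 16  0011100010000111→0 (0)
 17  0111000100001110→0 (0)
 18  1110001000011100→1 (1)
 19  1100010000111001→1 (0)
 20  1000100001110010→1 (1)
 21  0001000011100101→0 (1)
 22  0010000111001011→0 (1)
 23  0100001110010111→0 (1)
 24  1000011100101111→1 (1)
 25  0000111001011111→0 (1)
 26  0001110010111111→0 (1)
 27  0011100101111111→0 (1)
 28  0111001011111111→0 (1)
 29  1110010111111111→1 (0)
 30  1100101111111110→1 (0)
 31  1001011111111100→1 (1)
 32  0010111111111001→0 (1)
 33  0101111111110011→0 (0)
 34  1011111111100110→1 (1)
 35  0111111111001101→0 (1)
 36  1111111110011011→1 (1)
 37  1111111100110111→1 (0)
 38  1111111001101110→1 (1)
 39  1111110011011101→1 (1)
 40  1111100110111011→1 (1)
 41  1111001101110111→1 (0)
 42  1110011011101110→1 (1)
 43  1100110111011101→1 (1)
 44  1001101110111011→1 (1)
 45  0011011101110111→0 (1)
 46  0110111011101111→0 (0)
 47  1101110111011110→1 (0)
 48  1011101110111100→1 (1)
 49  0111011101111001→0 (1)
 50  1110111011110011→1 (1)
 51  1101110111100111→1 (1)
 52  1011101111001111→1 (1)
 53  0111011110011111→0 (1)
 54  1110111100111111→1 (0)
 55  1101111001111110→1 (0)
 56  1011110011111100→1 (1)
 57  0111100111111001→0 (1)
 58  1111001111110011→1 (1)
 59  1110011111100111→1 (1)
 60  1100111111001111→1 (1)
 61  1001111110011111→1 (0)
 62  0011111100111110→0 (1)
 63  0111111001111101→0 (0)
 64  1111110011111010→1 (1)
 65  1111100111110101→1 (1)
 66  1111001111101011→1 (0)
 67  1110011111010110→1 (0)
 68  1100111110101100→1 (0)
 69  1001111101011000→1 (0)
 70  0011111010110000→0 (1)
 71  0111110101100001→0 (0)
 72  1111101011000010→1 (0)
 73  1111010110000100→1 (0)
 74  1110101100001000→1 (1)
 75  1101011000010001→1 (0)
 76  1010110000100010→1 (0)
 77  0101100001000100→0 (1)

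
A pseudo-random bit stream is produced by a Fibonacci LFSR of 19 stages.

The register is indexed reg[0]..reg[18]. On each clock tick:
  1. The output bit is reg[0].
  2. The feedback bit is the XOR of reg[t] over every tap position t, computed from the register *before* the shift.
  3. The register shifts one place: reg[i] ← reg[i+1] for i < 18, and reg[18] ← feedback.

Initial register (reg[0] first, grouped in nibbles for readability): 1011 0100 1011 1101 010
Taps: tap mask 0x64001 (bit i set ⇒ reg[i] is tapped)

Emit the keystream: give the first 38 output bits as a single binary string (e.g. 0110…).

k : reg_k → out_k, fb_k
0: 1011010010111101010 → 1, fb=0
1: 0110100101111010100 → 0, fb=1
2: 1101001011110101001 → 1, fb=0
3: 1010010111101010010 → 1, fb=1
4: 0100101111010100101 → 0, fb=1
5: 1001011110101001011 → 1, fb=1
6: 0010111101010010111 → 0, fb=1
7: 0101111010100101111 → 0, fb=0
8: 1011110101001011110 → 1, fb=1
9: 0111101010010111101 → 0, fb=0
10: 1111010100101111010 → 1, fb=1
11: 1110101001011110101 → 1, fb=1
12: 1101010010111101011 → 1, fb=1
13: 1010100101111010111 → 1, fb=0
14: 0101001011110101110 → 0, fb=1
15: 1010010111101011101 → 1, fb=1
16: 0100101111010111011 → 0, fb=1
17: 1001011110101110111 → 1, fb=0
18: 0010111101011101110 → 0, fb=1
19: 0101111010111011101 → 0, fb=0
20: 1011110101110111010 → 1, fb=1
21: 0111101011101110101 → 0, fb=0
22: 1111010111011101010 → 1, fb=0
23: 1110101110111010100 → 1, fb=0
24: 1101011101110101000 → 1, fb=1
25: 1010111011101010001 → 1, fb=1
26: 0101110111010100011 → 0, fb=0
27: 1011101110101000110 → 1, fb=0
28: 0111011101010001100 → 0, fb=0
29: 1110111010100011000 → 1, fb=0
30: 1101110101000110000 → 1, fb=0
31: 1011101010001100000 → 1, fb=1
32: 0111010100011000001 → 0, fb=1
33: 1110101000110000011 → 1, fb=1
34: 1101010001100000111 → 1, fb=1
35: 1010100011000001111 → 1, fb=1
36: 0101000110000011111 → 0, fb=1
37: 1010001100000111111 → 1, fb=0

10110100101111010100101111010111011101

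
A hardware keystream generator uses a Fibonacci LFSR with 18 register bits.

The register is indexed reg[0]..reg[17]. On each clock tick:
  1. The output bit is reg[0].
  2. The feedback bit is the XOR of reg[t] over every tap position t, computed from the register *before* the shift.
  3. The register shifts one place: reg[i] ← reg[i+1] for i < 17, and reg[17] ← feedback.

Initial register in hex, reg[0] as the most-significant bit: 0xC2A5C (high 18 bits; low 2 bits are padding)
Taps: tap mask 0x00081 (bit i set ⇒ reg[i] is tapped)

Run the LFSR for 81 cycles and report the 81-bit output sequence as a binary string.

step | reg (before) | out | fb
   0 | 110000101010010111 | 1 | 1
   1 | 100001010100101111 | 1 | 0
   2 | 000010101001011110 | 0 | 0
   3 | 000101010010111100 | 0 | 1
   4 | 001010100101111001 | 0 | 0
   5 | 010101001011110010 | 0 | 0
   6 | 101010010111100100 | 1 | 0
   7 | 010100101111001000 | 0 | 0
   8 | 101001011110010000 | 1 | 0
   9 | 010010111100100000 | 0 | 1
  10 | 100101111001000001 | 1 | 0
  11 | 001011110010000010 | 0 | 1
  12 | 010111100100000101 | 0 | 0
  13 | 101111001000001010 | 1 | 1
  14 | 011110010000010101 | 0 | 1
  15 | 111100100000101011 | 1 | 1
  16 | 111001000001010111 | 1 | 1
  17 | 110010000010101111 | 1 | 1
  18 | 100100000101011111 | 1 | 1
  19 | 001000001010111111 | 0 | 0
  20 | 010000010101111110 | 0 | 1
  21 | 100000101011111101 | 1 | 1
  22 | 000001010111111011 | 0 | 1
  23 | 000010101111110111 | 0 | 0
  24 | 000101011111101110 | 0 | 1
  25 | 001010111111011101 | 0 | 1
  26 | 010101111110111011 | 0 | 1
  27 | 101011111101110111 | 1 | 0
  28 | 010111111011101110 | 0 | 1
  29 | 101111110111011101 | 1 | 0
  30 | 011111101110111010 | 0 | 0
  31 | 111111011101110100 | 1 | 0
  32 | 111110111011101000 | 1 | 0
  33 | 111101110111010000 | 1 | 0
  34 | 111011101110100000 | 1 | 1
  35 | 110111011101000001 | 1 | 0
  36 | 101110111010000010 | 1 | 0
  37 | 011101110100000100 | 0 | 1
  38 | 111011101000001001 | 1 | 1
  39 | 110111010000010011 | 1 | 0
  40 | 101110100000100110 | 1 | 1
  41 | 011101000001001101 | 0 | 0
  42 | 111010000010011010 | 1 | 1
  43 | 110100000100110101 | 1 | 1
  44 | 101000001001101011 | 1 | 1
  45 | 010000010011010111 | 0 | 1
  46 | 100000100110101111 | 1 | 1
  47 | 000001001101011111 | 0 | 0
  48 | 000010011010111110 | 0 | 1
  49 | 000100110101111101 | 0 | 1
  50 | 001001101011111011 | 0 | 0
  51 | 010011010111110110 | 0 | 1
  52 | 100110101111101101 | 1 | 1
  53 | 001101011111011011 | 0 | 1
  54 | 011010111110110111 | 0 | 1
  55 | 110101111101101111 | 1 | 0
  56 | 101011111011011110 | 1 | 0
  57 | 010111110110111100 | 0 | 1
  58 | 101111101101111001 | 1 | 1
  59 | 011111011011110011 | 0 | 1
  60 | 111110110111100111 | 1 | 0
  61 | 111101101111001110 | 1 | 1
  62 | 111011011110011101 | 1 | 0
  63 | 110110111100111010 | 1 | 0
  64 | 101101111001110100 | 1 | 0
  65 | 011011110011101000 | 0 | 1
  66 | 110111100111010001 | 1 | 1
  67 | 101111001110100011 | 1 | 1
  68 | 011110011101000111 | 0 | 1
  69 | 111100111010001111 | 1 | 0
  70 | 111001110100011110 | 1 | 0
  71 | 110011101000111100 | 1 | 1
  72 | 100111010001111001 | 1 | 0
  73 | 001110100011110010 | 0 | 0
  74 | 011101000111100100 | 0 | 0
  75 | 111010001111001000 | 1 | 1
  76 | 110100011110010001 | 1 | 0
  77 | 101000111100100010 | 1 | 0
  78 | 010001111001000100 | 0 | 1
  79 | 100011110010001001 | 1 | 0
  80 | 000111100100010010 | 0 | 0

110000101010010111100100000101011111101110111010000010011010111110110111100111010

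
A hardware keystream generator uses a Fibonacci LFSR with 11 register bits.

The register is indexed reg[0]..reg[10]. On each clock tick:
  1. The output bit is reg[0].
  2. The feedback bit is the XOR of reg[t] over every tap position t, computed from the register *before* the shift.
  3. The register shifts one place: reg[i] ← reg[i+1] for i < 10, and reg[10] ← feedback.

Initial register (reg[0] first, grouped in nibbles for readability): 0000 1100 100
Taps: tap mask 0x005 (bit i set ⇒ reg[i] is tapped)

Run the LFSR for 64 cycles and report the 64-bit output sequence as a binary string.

step | reg (before) | out | fb
   0 | 00001100100 | 0 | 0
   1 | 00011001000 | 0 | 0
   2 | 00110010000 | 0 | 1
   3 | 01100100001 | 0 | 1
   4 | 11001000011 | 1 | 1
   5 | 10010000111 | 1 | 1
   6 | 00100001111 | 0 | 1
   7 | 01000011111 | 0 | 0
   8 | 10000111110 | 1 | 1
   9 | 00001111101 | 0 | 0
  10 | 00011111010 | 0 | 0
  11 | 00111110100 | 0 | 1
  12 | 01111101001 | 0 | 1
  13 | 11111010011 | 1 | 0
  14 | 11110100110 | 1 | 0
  15 | 11101001100 | 1 | 0
  16 | 11010011000 | 1 | 1
  17 | 10100110001 | 1 | 0
  18 | 01001100010 | 0 | 0
  19 | 10011000100 | 1 | 1
  20 | 00110001001 | 0 | 1
  21 | 01100010011 | 0 | 1
  22 | 11000100111 | 1 | 1
  23 | 10001001111 | 1 | 1
  24 | 00010011111 | 0 | 0
  25 | 00100111110 | 0 | 1
  26 | 01001111101 | 0 | 0
  27 | 10011111010 | 1 | 1
  28 | 00111110101 | 0 | 1
  29 | 01111101011 | 0 | 1
  30 | 11111010111 | 1 | 0
  31 | 11110101110 | 1 | 0
  32 | 11101011100 | 1 | 0
  33 | 11010111000 | 1 | 1
  34 | 10101110001 | 1 | 0
  35 | 01011100010 | 0 | 0
  36 | 10111000100 | 1 | 0
  37 | 01110001000 | 0 | 1
  38 | 11100010001 | 1 | 0
  39 | 11000100010 | 1 | 1
  40 | 10001000101 | 1 | 1
  41 | 00010001011 | 0 | 0
  42 | 00100010110 | 0 | 1
  43 | 01000101101 | 0 | 0
  44 | 10001011010 | 1 | 1
  45 | 00010110101 | 0 | 0
  46 | 00101101010 | 0 | 1
  47 | 01011010101 | 0 | 0
  48 | 10110101010 | 1 | 0
  49 | 01101010100 | 0 | 1
  50 | 11010101001 | 1 | 1
  51 | 10101010011 | 1 | 0
  52 | 01010100110 | 0 | 0
  53 | 10101001100 | 1 | 0
  54 | 01010011000 | 0 | 0
  55 | 10100110000 | 1 | 0
  56 | 01001100000 | 0 | 0
  57 | 10011000000 | 1 | 1
  58 | 00110000001 | 0 | 1
  59 | 01100000011 | 0 | 1
  60 | 11000000111 | 1 | 1
  61 | 10000001111 | 1 | 1
  62 | 00000011111 | 0 | 0
  63 | 00000111110 | 0 | 0

0000110010000111110100110001001111101011100010001011010101001100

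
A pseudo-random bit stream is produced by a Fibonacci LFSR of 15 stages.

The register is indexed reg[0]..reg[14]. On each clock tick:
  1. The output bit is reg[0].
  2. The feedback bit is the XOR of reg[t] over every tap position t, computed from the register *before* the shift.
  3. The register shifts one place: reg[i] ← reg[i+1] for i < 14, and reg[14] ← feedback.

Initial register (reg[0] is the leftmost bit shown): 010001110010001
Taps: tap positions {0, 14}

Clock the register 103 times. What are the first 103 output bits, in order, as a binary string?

0100011100100011000010111000010000011010000011111101100000010101001000000011001110000000010001011111111

k : reg_k → out_k, fb_k
0: 010001110010001 → 0, fb=1
1: 100011100100011 → 1, fb=0
2: 000111001000110 → 0, fb=0
3: 001110010001100 → 0, fb=0
4: 011100100011000 → 0, fb=0
5: 111001000110000 → 1, fb=1
6: 110010001100001 → 1, fb=0
7: 100100011000010 → 1, fb=1
8: 001000110000101 → 0, fb=1
9: 010001100001011 → 0, fb=1
10: 100011000010111 → 1, fb=0
11: 000110000101110 → 0, fb=0
12: 001100001011100 → 0, fb=0
13: 011000010111000 → 0, fb=0
14: 110000101110000 → 1, fb=1
15: 100001011100001 → 1, fb=0
16: 000010111000010 → 0, fb=0
17: 000101110000100 → 0, fb=0
18: 001011100001000 → 0, fb=0
19: 010111000010000 → 0, fb=0
20: 101110000100000 → 1, fb=1
21: 011100001000001 → 0, fb=1
22: 111000010000011 → 1, fb=0
23: 110000100000110 → 1, fb=1
24: 100001000001101 → 1, fb=0
25: 000010000011010 → 0, fb=0
26: 000100000110100 → 0, fb=0
27: 001000001101000 → 0, fb=0
28: 010000011010000 → 0, fb=0
29: 100000110100000 → 1, fb=1
30: 000001101000001 → 0, fb=1
31: 000011010000011 → 0, fb=1
32: 000110100000111 → 0, fb=1
33: 001101000001111 → 0, fb=1
34: 011010000011111 → 0, fb=1
35: 110100000111111 → 1, fb=0
36: 101000001111110 → 1, fb=1
37: 010000011111101 → 0, fb=1
38: 100000111111011 → 1, fb=0
39: 000001111110110 → 0, fb=0
40: 000011111101100 → 0, fb=0
41: 000111111011000 → 0, fb=0
42: 001111110110000 → 0, fb=0
43: 011111101100000 → 0, fb=0
44: 111111011000000 → 1, fb=1
45: 111110110000001 → 1, fb=0
46: 111101100000010 → 1, fb=1
47: 111011000000101 → 1, fb=0
48: 110110000001010 → 1, fb=1
49: 101100000010101 → 1, fb=0
50: 011000000101010 → 0, fb=0
51: 110000001010100 → 1, fb=1
52: 100000010101001 → 1, fb=0
53: 000000101010010 → 0, fb=0
54: 000001010100100 → 0, fb=0
55: 000010101001000 → 0, fb=0
56: 000101010010000 → 0, fb=0
57: 001010100100000 → 0, fb=0
58: 010101001000000 → 0, fb=0
59: 101010010000000 → 1, fb=1
60: 010100100000001 → 0, fb=1
61: 101001000000011 → 1, fb=0
62: 010010000000110 → 0, fb=0
63: 100100000001100 → 1, fb=1
64: 001000000011001 → 0, fb=1
65: 010000000110011 → 0, fb=1
66: 100000001100111 → 1, fb=0
67: 000000011001110 → 0, fb=0
68: 000000110011100 → 0, fb=0
69: 000001100111000 → 0, fb=0
70: 000011001110000 → 0, fb=0
71: 000110011100000 → 0, fb=0
72: 001100111000000 → 0, fb=0
73: 011001110000000 → 0, fb=0
74: 110011100000000 → 1, fb=1
75: 100111000000001 → 1, fb=0
76: 001110000000010 → 0, fb=0
77: 011100000000100 → 0, fb=0
78: 111000000001000 → 1, fb=1
79: 110000000010001 → 1, fb=0
80: 100000000100010 → 1, fb=1
81: 000000001000101 → 0, fb=1
82: 000000010001011 → 0, fb=1
83: 000000100010111 → 0, fb=1
84: 000001000101111 → 0, fb=1
85: 000010001011111 → 0, fb=1
86: 000100010111111 → 0, fb=1
87: 001000101111111 → 0, fb=1
88: 010001011111111 → 0, fb=1
89: 100010111111111 → 1, fb=0
90: 000101111111110 → 0, fb=0
91: 001011111111100 → 0, fb=0
92: 010111111111000 → 0, fb=0
93: 101111111110000 → 1, fb=1
94: 011111111100001 → 0, fb=1
95: 111111111000011 → 1, fb=0
96: 111111110000110 → 1, fb=1
97: 111111100001101 → 1, fb=0
98: 111111000011010 → 1, fb=1
99: 111110000110101 → 1, fb=0
100: 111100001101010 → 1, fb=1
101: 111000011010101 → 1, fb=0
102: 110000110101010 → 1, fb=1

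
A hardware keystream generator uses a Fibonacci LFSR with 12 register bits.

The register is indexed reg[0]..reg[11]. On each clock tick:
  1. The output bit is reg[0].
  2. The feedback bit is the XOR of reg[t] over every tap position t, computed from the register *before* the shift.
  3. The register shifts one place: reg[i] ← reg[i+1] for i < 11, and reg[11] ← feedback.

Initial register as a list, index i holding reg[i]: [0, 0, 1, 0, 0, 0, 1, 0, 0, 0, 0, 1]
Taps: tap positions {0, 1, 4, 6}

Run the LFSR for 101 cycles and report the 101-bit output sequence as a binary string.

00100010000111000000111001110110100001010010100101111011001011110100010101001100100000111101010011000

tick  register→output (feedback)
  0  001000100001→0 (1)
  1  010001000011→0 (1)
  2  100010000111→1 (0)
  3  000100001110→0 (0)
  4  001000011100→0 (0)
  5  010000111000→0 (0)
  6  100001110000→1 (0)
  7  000011100000→0 (0)
  8  000111000000→0 (1)
  9  001110000001→0 (1)
 10  011100000011→0 (1)
 11  111000000111→1 (0)
 12  110000001110→1 (0)
 13  100000011100→1 (1)
 14  000000111001→0 (1)
 15  000001110011→0 (1)
 16  000011100111→0 (0)
 17  000111001110→0 (1)
 18  001110011101→0 (1)
 19  011100111011→0 (0)
 20  111001110110→1 (1)
 21  110011101101→1 (0)
 22  100111011010→1 (0)
 23  001110110100→0 (0)
 24  011101101000→0 (0)
 25  111011010000→1 (1)
 26  110110100001→1 (0)
 27  101101000010→1 (1)
 28  011010000101→0 (0)
 29  110100001010→1 (0)
 30  101000010100→1 (1)
 31  010000101001→0 (0)
 32  100001010010→1 (1)
 33  000010100101→0 (0)
 34  000101001010→0 (0)
 35  001010010100→0 (1)
 36  010100101001→0 (0)
 37  101001010010→1 (1)
 38  010010100101→0 (1)
 39  100101001011→1 (1)
 40  001010010111→0 (1)
 41  010100101111→0 (0)
 42  101001011110→1 (1)
 43  010010111101→0 (1)
 44  100101111011→1 (0)
 45  001011110110→0 (0)
 46  010111101100→0 (1)
 47  101111011001→1 (0)
 48  011110110010→0 (1)
 49  111101100101→1 (1)
 50  111011001011→1 (1)
 51  110110010111→1 (1)
 52  101100101111→1 (0)
 53  011001011110→0 (1)
 54  110010111101→1 (0)
 55  100101111010→1 (0)
 56  001011110100→0 (0)
 57  010111101000→0 (1)
 58  101111010001→1 (0)
 59  011110100010→0 (1)
 60  111101000101→1 (0)
 61  111010001010→1 (1)
 62  110100010101→1 (0)
 63  101000101010→1 (0)
 64  010001010100→0 (1)
 65  100010101001→1 (1)
 66  000101010011→0 (0)
 67  001010100110→0 (0)
 68  010101001100→0 (1)
 69  101010011001→1 (0)
 70  010100110010→0 (0)
 71  101001100100→1 (0)
 72  010011001000→0 (0)
 73  100110010000→1 (0)
 74  001100100000→0 (1)
 75  011001000001→0 (1)
 76  110010000011→1 (1)
 77  100100000111→1 (1)
 78  001000001111→0 (0)
 79  010000011110→0 (1)
 80  100000111101→1 (0)
 81  000001111010→0 (1)
 82  000011110101→0 (0)
 83  000111101010→0 (0)
 84  001111010100→0 (1)
 85  011110101001→0 (1)
 86  111101010011→1 (0)
 87  111010100110→1 (0)
 88  110101001100→1 (0)
 89  101010011000→1 (0)
 90  010100110000→0 (0)
 91  101001100000→1 (0)
 92  010011000000→0 (0)
 93  100110000000→1 (0)
 94  001100000000→0 (0)
 95  011000000000→0 (1)
 96  110000000001→1 (0)
 97  100000000010→1 (1)
 98  000000000101→0 (0)
 99  000000001010→0 (0)
100  000000010100→0 (0)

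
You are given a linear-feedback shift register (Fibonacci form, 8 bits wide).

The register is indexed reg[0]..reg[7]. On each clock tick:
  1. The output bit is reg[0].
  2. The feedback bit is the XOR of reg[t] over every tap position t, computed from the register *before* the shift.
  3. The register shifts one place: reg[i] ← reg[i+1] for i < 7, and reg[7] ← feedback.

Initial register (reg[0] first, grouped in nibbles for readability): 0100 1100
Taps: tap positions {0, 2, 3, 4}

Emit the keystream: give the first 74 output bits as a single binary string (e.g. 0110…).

step | reg (before) | out | fb
   0 | 01001100 | 0 | 1
   1 | 10011001 | 1 | 1
   2 | 00110011 | 0 | 0
   3 | 01100110 | 0 | 1
   4 | 11001101 | 1 | 0
   5 | 10011010 | 1 | 1
   6 | 00110101 | 0 | 0
   7 | 01101010 | 0 | 0
   8 | 11010100 | 1 | 0
   9 | 10101000 | 1 | 1
  10 | 01010001 | 0 | 1
  11 | 10100011 | 1 | 0
  12 | 01000110 | 0 | 0
  13 | 10001100 | 1 | 0
  14 | 00011000 | 0 | 0
  15 | 00110000 | 0 | 0
  16 | 01100000 | 0 | 1
  17 | 11000001 | 1 | 1
  18 | 10000011 | 1 | 1
  19 | 00000111 | 0 | 0
  20 | 00001110 | 0 | 1
  21 | 00011101 | 0 | 0
  22 | 00111010 | 0 | 1
  23 | 01110101 | 0 | 0
  24 | 11101010 | 1 | 1
  25 | 11010101 | 1 | 0
  26 | 10101010 | 1 | 1
  27 | 01010101 | 0 | 1
  28 | 10101011 | 1 | 1
  29 | 01010111 | 0 | 1
  30 | 10101111 | 1 | 1
  31 | 01011111 | 0 | 0
  32 | 10111110 | 1 | 0
  33 | 01111100 | 0 | 1
  34 | 11111001 | 1 | 0
  35 | 11110010 | 1 | 1
  36 | 11100101 | 1 | 0
  37 | 11001010 | 1 | 0
  38 | 10010100 | 1 | 0
  39 | 00101000 | 0 | 0
  40 | 01010000 | 0 | 1
  41 | 10100001 | 1 | 0
  42 | 01000010 | 0 | 0
  43 | 10000100 | 1 | 1
  44 | 00001001 | 0 | 1
  45 | 00010011 | 0 | 1
  46 | 00100111 | 0 | 1
  47 | 01001111 | 0 | 1
  48 | 10011111 | 1 | 1
  49 | 00111111 | 0 | 1
  50 | 01111111 | 0 | 1
  51 | 11111111 | 1 | 0
  52 | 11111110 | 1 | 0
  53 | 11111100 | 1 | 0
  54 | 11111000 | 1 | 0
  55 | 11110000 | 1 | 1
  56 | 11100001 | 1 | 0
  57 | 11000010 | 1 | 1
  58 | 10000101 | 1 | 1
  59 | 00001011 | 0 | 1
  60 | 00010111 | 0 | 1
  61 | 00101111 | 0 | 0
  62 | 01011110 | 0 | 0
  63 | 10111100 | 1 | 0
  64 | 01111000 | 0 | 1
  65 | 11110001 | 1 | 1
  66 | 11100011 | 1 | 0
  67 | 11000110 | 1 | 1
  68 | 10001101 | 1 | 0
  69 | 00011010 | 0 | 0
  70 | 00110100 | 0 | 0
  71 | 01101000 | 0 | 0
  72 | 11010000 | 1 | 0
  73 | 10100000 | 1 | 0

01001100110101000110000011101010101111100101000010011111111000010111100011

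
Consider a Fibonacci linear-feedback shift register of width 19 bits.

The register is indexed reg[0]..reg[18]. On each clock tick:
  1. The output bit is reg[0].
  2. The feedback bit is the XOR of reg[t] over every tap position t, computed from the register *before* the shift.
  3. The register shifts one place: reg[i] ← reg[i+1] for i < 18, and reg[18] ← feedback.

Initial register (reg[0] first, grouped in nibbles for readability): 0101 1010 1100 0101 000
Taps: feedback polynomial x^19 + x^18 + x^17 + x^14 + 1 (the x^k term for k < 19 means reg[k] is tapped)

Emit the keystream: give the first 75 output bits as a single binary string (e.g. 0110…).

010110101100010100000010101111000110111101010001101101101010010000011110111

step | reg (before) | out | fb
   0 | 0101101011000101000 | 0 | 0
   1 | 1011010110001010000 | 1 | 0
   2 | 0110101100010100000 | 0 | 0
   3 | 1101011000101000000 | 1 | 1
   4 | 1010110001010000001 | 1 | 0
   5 | 0101100010100000010 | 0 | 1
   6 | 1011000101000000101 | 1 | 0
   7 | 0110001010000001010 | 0 | 1
   8 | 1100010100000010101 | 1 | 1
   9 | 1000101000000101011 | 1 | 1
  10 | 0001010000001010111 | 0 | 1
  11 | 0010100000010101111 | 0 | 0
  12 | 0101000000101011110 | 0 | 0
  13 | 1010000001010111100 | 1 | 0
  14 | 0100000010101111000 | 0 | 1
  15 | 1000000101011110001 | 1 | 1
  16 | 0000001010111100011 | 0 | 0
  17 | 0000010101111000110 | 0 | 1
  18 | 0000101011110001101 | 0 | 1
  19 | 0001010111100011011 | 0 | 1
  20 | 0010101111000110111 | 0 | 1
  21 | 0101011110001101111 | 0 | 0
  22 | 1010111100011011110 | 1 | 1
  23 | 0101111000110111101 | 0 | 0
  24 | 1011110001101111010 | 1 | 1
  25 | 0111100011011110101 | 0 | 0
  26 | 1111000110111101010 | 1 | 0
  27 | 1110001101111010100 | 1 | 0
  28 | 1100011011110101000 | 1 | 1
  29 | 1000110111101010001 | 1 | 1
  30 | 0001101111010100011 | 0 | 0
  31 | 0011011110101000110 | 0 | 1
  32 | 0110111101010001101 | 0 | 1
  33 | 1101111010100011011 | 1 | 0
  34 | 1011110101000110110 | 1 | 1
  35 | 0111101010001101101 | 0 | 1
  36 | 1111010100011011011 | 1 | 0
  37 | 1110101000110110110 | 1 | 1
  38 | 1101010001101101101 | 1 | 0
  39 | 1010100011011011010 | 1 | 1
  40 | 0101000110110110101 | 0 | 0
  41 | 1010001101101101010 | 1 | 0
  42 | 0100011011011010100 | 0 | 1
  43 | 1000110110110101001 | 1 | 0
  44 | 0001101101101010010 | 0 | 0
  45 | 0011011011010100100 | 0 | 0
  46 | 0110110110101001000 | 0 | 0
  47 | 1101101101010010000 | 1 | 0
  48 | 1011011010100100000 | 1 | 1
  49 | 0110110101001000001 | 0 | 1
  50 | 1101101010010000011 | 1 | 1
  51 | 1011010100100000111 | 1 | 1
  52 | 0110101001000001111 | 0 | 0
  53 | 1101010010000011110 | 1 | 1
  54 | 1010100100000111101 | 1 | 1
  55 | 0101001000001111011 | 0 | 1
  56 | 1010010000011110111 | 1 | 0
  57 | 0100100000111101110 | 0 | 1
  58 | 1001000001111011101 | 1 | 1
  59 | 0010000011110111011 | 0 | 1
  60 | 0100000111101110111 | 0 | 1
  61 | 1000001111011101111 | 1 | 1
  62 | 0000011110111011111 | 0 | 1
  63 | 0000111101110111111 | 0 | 1
  64 | 0001111011101111111 | 0 | 1
  65 | 0011110111011111111 | 0 | 1
  66 | 0111101110111111111 | 0 | 1
  67 | 1111011101111111111 | 1 | 0
  68 | 1110111011111111110 | 1 | 1
  69 | 1101110111111111101 | 1 | 1
  70 | 1011101111111111011 | 1 | 0
  71 | 0111011111111110110 | 0 | 0
  72 | 1110111111111101100 | 1 | 1
  73 | 1101111111111011001 | 1 | 1
  74 | 1011111111110110011 | 1 | 0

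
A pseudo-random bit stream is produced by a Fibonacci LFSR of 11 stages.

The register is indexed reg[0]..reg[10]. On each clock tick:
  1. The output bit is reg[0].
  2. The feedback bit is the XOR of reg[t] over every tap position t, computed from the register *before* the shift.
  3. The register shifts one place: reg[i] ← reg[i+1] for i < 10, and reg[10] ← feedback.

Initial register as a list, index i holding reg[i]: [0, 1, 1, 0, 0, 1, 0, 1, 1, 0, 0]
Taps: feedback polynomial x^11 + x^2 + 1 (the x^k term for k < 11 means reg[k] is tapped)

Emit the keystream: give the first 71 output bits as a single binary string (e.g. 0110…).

01100101100111100111110011110001111001101100111110111110001010001101000

k : reg_k → out_k, fb_k
0: 01100101100 → 0, fb=1
1: 11001011001 → 1, fb=1
2: 10010110011 → 1, fb=1
3: 00101100111 → 0, fb=1
4: 01011001111 → 0, fb=0
5: 10110011110 → 1, fb=0
6: 01100111100 → 0, fb=1
7: 11001111001 → 1, fb=1
8: 10011110011 → 1, fb=1
9: 00111100111 → 0, fb=1
10: 01111001111 → 0, fb=1
11: 11110011111 → 1, fb=0
12: 11100111110 → 1, fb=0
13: 11001111100 → 1, fb=1
14: 10011111001 → 1, fb=1
15: 00111110011 → 0, fb=1
16: 01111100111 → 0, fb=1
17: 11111001111 → 1, fb=0
18: 11110011110 → 1, fb=0
19: 11100111100 → 1, fb=0
20: 11001111000 → 1, fb=1
21: 10011110001 → 1, fb=1
22: 00111100011 → 0, fb=1
23: 01111000111 → 0, fb=1
24: 11110001111 → 1, fb=0
25: 11100011110 → 1, fb=0
26: 11000111100 → 1, fb=1
27: 10001111001 → 1, fb=1
28: 00011110011 → 0, fb=0
29: 00111100110 → 0, fb=1
30: 01111001101 → 0, fb=1
31: 11110011011 → 1, fb=0
32: 11100110110 → 1, fb=0
33: 11001101100 → 1, fb=1
34: 10011011001 → 1, fb=1
35: 00110110011 → 0, fb=1
36: 01101100111 → 0, fb=1
37: 11011001111 → 1, fb=1
38: 10110011111 → 1, fb=0
39: 01100111110 → 0, fb=1
40: 11001111101 → 1, fb=1
41: 10011111011 → 1, fb=1
42: 00111110111 → 0, fb=1
43: 01111101111 → 0, fb=1
44: 11111011111 → 1, fb=0
45: 11110111110 → 1, fb=0
46: 11101111100 → 1, fb=0
47: 11011111000 → 1, fb=1
48: 10111110001 → 1, fb=0
49: 01111100010 → 0, fb=1
50: 11111000101 → 1, fb=0
51: 11110001010 → 1, fb=0
52: 11100010100 → 1, fb=0
53: 11000101000 → 1, fb=1
54: 10001010001 → 1, fb=1
55: 00010100011 → 0, fb=0
56: 00101000110 → 0, fb=1
57: 01010001101 → 0, fb=0
58: 10100011010 → 1, fb=0
59: 01000110100 → 0, fb=0
60: 10001101000 → 1, fb=1
61: 00011010001 → 0, fb=0
62: 00110100010 → 0, fb=1
63: 01101000101 → 0, fb=1
64: 11010001011 → 1, fb=1
65: 10100010111 → 1, fb=0
66: 01000101110 → 0, fb=0
67: 10001011100 → 1, fb=1
68: 00010111001 → 0, fb=0
69: 00101110010 → 0, fb=1
70: 01011100101 → 0, fb=0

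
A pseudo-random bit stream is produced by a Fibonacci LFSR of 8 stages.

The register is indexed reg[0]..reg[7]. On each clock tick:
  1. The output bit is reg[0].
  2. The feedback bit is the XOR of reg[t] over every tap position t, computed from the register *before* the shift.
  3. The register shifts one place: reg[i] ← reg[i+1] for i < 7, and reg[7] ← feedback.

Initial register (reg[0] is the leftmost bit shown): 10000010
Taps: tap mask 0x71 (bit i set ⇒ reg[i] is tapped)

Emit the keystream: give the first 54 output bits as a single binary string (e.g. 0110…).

k : reg_k → out_k, fb_k
0: 10000010 → 1, fb=0
1: 00000100 → 0, fb=1
2: 00001001 → 0, fb=1
3: 00010011 → 0, fb=1
4: 00100111 → 0, fb=0
5: 01001110 → 0, fb=1
6: 10011101 → 1, fb=1
7: 00111011 → 0, fb=0
8: 01110110 → 0, fb=0
9: 11101100 → 1, fb=1
10: 11011001 → 1, fb=0
11: 10110010 → 1, fb=0
12: 01100100 → 0, fb=1
13: 11001001 → 1, fb=0
14: 10010010 → 1, fb=0
15: 00100100 → 0, fb=1
16: 01001001 → 0, fb=1
17: 10010011 → 1, fb=0
18: 00100110 → 0, fb=0
19: 01001100 → 0, fb=0
20: 10011000 → 1, fb=0
21: 00110000 → 0, fb=0
22: 01100000 → 0, fb=0
23: 11000000 → 1, fb=1
24: 10000001 → 1, fb=1
25: 00000011 → 0, fb=1
26: 00000111 → 0, fb=0
27: 00001110 → 0, fb=1
28: 00011101 → 0, fb=0
29: 00111010 → 0, fb=0
30: 01110100 → 0, fb=1
31: 11101001 → 1, fb=0
32: 11010010 → 1, fb=0
33: 10100100 → 1, fb=0
34: 01001000 → 0, fb=1
35: 10010001 → 1, fb=1
36: 00100011 → 0, fb=1
37: 01000111 → 0, fb=0
38: 10001110 → 1, fb=0
39: 00011100 → 0, fb=0
40: 00111000 → 0, fb=1
41: 01110001 → 0, fb=0
42: 11100010 → 1, fb=0
43: 11000100 → 1, fb=0
44: 10001000 → 1, fb=0
45: 00010000 → 0, fb=0
46: 00100000 → 0, fb=0
47: 01000000 → 0, fb=0
48: 10000000 → 1, fb=1
49: 00000001 → 0, fb=0
50: 00000010 → 0, fb=1
51: 00000101 → 0, fb=1
52: 00001011 → 0, fb=0
53: 00010110 → 0, fb=0

100000100111011001001001100000011101001000111000100000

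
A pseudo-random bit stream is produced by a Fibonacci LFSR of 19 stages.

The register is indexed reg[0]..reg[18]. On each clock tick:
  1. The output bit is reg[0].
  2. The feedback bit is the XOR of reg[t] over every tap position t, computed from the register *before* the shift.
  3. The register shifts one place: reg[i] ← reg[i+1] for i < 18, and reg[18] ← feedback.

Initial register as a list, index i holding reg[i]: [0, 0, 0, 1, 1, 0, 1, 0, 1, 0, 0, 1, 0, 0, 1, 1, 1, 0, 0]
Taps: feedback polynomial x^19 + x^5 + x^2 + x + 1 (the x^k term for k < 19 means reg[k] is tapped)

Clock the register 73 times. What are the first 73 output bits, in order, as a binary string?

0001101010010011100000101111000101011010010111111011100110001101001000111

step | reg (before) | out | fb
   0 | 0001101010010011100 | 0 | 0
   1 | 0011010100100111000 | 0 | 0
   2 | 0110101001001110000 | 0 | 0
   3 | 1101010010011100000 | 1 | 1
   4 | 1010100100111000001 | 1 | 0
   5 | 0101001001110000010 | 0 | 1
   6 | 1010010011100000101 | 1 | 1
   7 | 0100100111000001011 | 0 | 1
   8 | 1001001110000010111 | 1 | 1
   9 | 0010011100000101111 | 0 | 0
  10 | 0100111000001011110 | 0 | 0
  11 | 1001110000010111100 | 1 | 0
  12 | 0011100000101111000 | 0 | 1
  13 | 0111000001011110001 | 0 | 0
  14 | 1110000010111100010 | 1 | 1
  15 | 1100000101111000101 | 1 | 0
  16 | 1000001011110001010 | 1 | 1
  17 | 0000010111100010101 | 0 | 1
  18 | 0000101111000101011 | 0 | 0
  19 | 0001011110001010110 | 0 | 1
  20 | 0010111100010101101 | 0 | 0
  21 | 0101111000101011010 | 0 | 0
  22 | 1011110001010110100 | 1 | 1
  23 | 0111100010101101001 | 0 | 0
  24 | 1111000101011010010 | 1 | 1
  25 | 1110001010110100101 | 1 | 1
  26 | 1100010101101001011 | 1 | 1
  27 | 1000101011010010111 | 1 | 1
  28 | 0001010110100101111 | 0 | 1
  29 | 0010101101001011111 | 0 | 1
  30 | 0101011010010111111 | 0 | 0
  31 | 1010110100101111110 | 1 | 1
  32 | 0101101001011111101 | 0 | 1
  33 | 1011010010111111011 | 1 | 1
  34 | 0110100101111110111 | 0 | 0
  35 | 1101001011111101110 | 1 | 0
  36 | 1010010111111011100 | 1 | 1
  37 | 0100101111110111001 | 0 | 1
  38 | 1001011111101110011 | 1 | 0
  39 | 0010111111011100110 | 0 | 0
  40 | 0101111110111001100 | 0 | 0
  41 | 1011111101110011000 | 1 | 1
  42 | 0111111011100110001 | 0 | 1
  43 | 1111110111001100011 | 1 | 0
  44 | 1111101110011000110 | 1 | 1
  45 | 1111011100110001101 | 1 | 0
  46 | 1110111001100011010 | 1 | 0
  47 | 1101110011000110100 | 1 | 1
  48 | 1011100110001101001 | 1 | 0
  49 | 0111001100011010010 | 0 | 0
  50 | 1110011000110100100 | 1 | 0
  51 | 1100110001101001000 | 1 | 1
  52 | 1001100011010010001 | 1 | 1
  53 | 0011000110100100011 | 0 | 1
  54 | 0110001101001000111 | 0 | 0
  55 | 1100011010010001110 | 1 | 1
  56 | 1000110100100011101 | 1 | 0
  57 | 0001101001000111010 | 0 | 0
  58 | 0011010010001110100 | 0 | 0
  59 | 0110100100011101000 | 0 | 0
  60 | 1101001000111010000 | 1 | 0
  61 | 1010010001110100000 | 1 | 1
  62 | 0100100011101000001 | 0 | 1
  63 | 1001000111010000011 | 1 | 1
  64 | 0010001110100000111 | 0 | 1
  65 | 0100011101000001111 | 0 | 0
  66 | 1000111010000011110 | 1 | 0
  67 | 0001110100000111100 | 0 | 1
  68 | 0011101000001111001 | 0 | 1
  69 | 0111010000011110011 | 0 | 1
  70 | 1110100000111100111 | 1 | 1
  71 | 1101000001111001111 | 1 | 0
  72 | 1010000011110011110 | 1 | 0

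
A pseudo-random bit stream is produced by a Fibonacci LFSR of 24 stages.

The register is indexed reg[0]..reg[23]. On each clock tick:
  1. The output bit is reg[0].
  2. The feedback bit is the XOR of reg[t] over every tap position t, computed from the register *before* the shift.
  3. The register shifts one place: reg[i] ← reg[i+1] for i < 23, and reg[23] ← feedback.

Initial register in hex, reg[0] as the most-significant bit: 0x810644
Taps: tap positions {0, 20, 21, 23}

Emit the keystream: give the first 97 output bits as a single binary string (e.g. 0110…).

1000000100000110010001000111000000000100111001001100011100011011110000001001011100001100111000110

step | reg (before) | out | fb
   0 | 100000010000011001000100 | 1 | 0
   1 | 000000100000110010001000 | 0 | 1
   2 | 000001000001100100010001 | 0 | 1
   3 | 000010000011001000100011 | 0 | 1
   4 | 000100000110010001000111 | 0 | 0
   5 | 001000001100100010001110 | 0 | 0
   6 | 010000011001000100011100 | 0 | 0
   7 | 100000110010001000111000 | 1 | 0
   8 | 000001100100010001110000 | 0 | 0
   9 | 000011001000100011100000 | 0 | 0
  10 | 000110010001000111000000 | 0 | 0
  11 | 001100100010001110000000 | 0 | 0
  12 | 011001000100011100000000 | 0 | 0
  13 | 110010001000111000000000 | 1 | 1
  14 | 100100010001110000000001 | 1 | 0
  15 | 001000100011100000000010 | 0 | 0
  16 | 010001000111000000000100 | 0 | 1
  17 | 100010001110000000001001 | 1 | 1
  18 | 000100011100000000010011 | 0 | 1
  19 | 001000111000000000100111 | 0 | 0
  20 | 010001110000000001001110 | 0 | 0
  21 | 100011100000000010011100 | 1 | 1
  22 | 000111000000000100111001 | 0 | 0
  23 | 001110000000001001110010 | 0 | 0
  24 | 011100000000010011100100 | 0 | 1
  25 | 111000000000100111001001 | 1 | 1
  26 | 110000000001001110010011 | 1 | 0
  27 | 100000000010011100100110 | 1 | 0
  28 | 000000000100111001001100 | 0 | 0
  29 | 000000001001110010011000 | 0 | 1
  30 | 000000010011100100110001 | 0 | 1
  31 | 000000100111001001100011 | 0 | 1
  32 | 000001001110010011000111 | 0 | 0
  33 | 000010011100100110001110 | 0 | 0
  34 | 000100111001001100011100 | 0 | 0
  35 | 001001110010011000111000 | 0 | 1
  36 | 010011100100110001110001 | 0 | 1
  37 | 100111001001100011100011 | 1 | 0
  38 | 001110010011000111000110 | 0 | 1
  39 | 011100100110001110001101 | 0 | 1
  40 | 111001001100011100011011 | 1 | 1
  41 | 110010011000111000110111 | 1 | 1
  42 | 100100110001110001101111 | 1 | 0
  43 | 001001100011100011011110 | 0 | 0
  44 | 010011000111000110111100 | 0 | 0
  45 | 100110001110001101111000 | 1 | 0
  46 | 001100011100011011110000 | 0 | 0
  47 | 011000111000110111100000 | 0 | 0
  48 | 110001110001101111000000 | 1 | 1
  49 | 100011100011011110000001 | 1 | 0
  50 | 000111000110111100000010 | 0 | 0
  51 | 001110001101111000000100 | 0 | 1
  52 | 011100011011110000001001 | 0 | 0
  53 | 111000110111100000010010 | 1 | 1
  54 | 110001101111000000100101 | 1 | 1
  55 | 100011011110000001001011 | 1 | 1
  56 | 000110111100000010010111 | 0 | 0
  57 | 001101111000000100101110 | 0 | 0
  58 | 011011110000001001011100 | 0 | 0
  59 | 110111100000010010111000 | 1 | 0
  60 | 101111000000100101110000 | 1 | 1
  61 | 011110000001001011100001 | 0 | 1
  62 | 111100000010010111000011 | 1 | 0
  63 | 111000000100101110000110 | 1 | 0
  64 | 110000001001011100001100 | 1 | 1
  65 | 100000010010111000011001 | 1 | 1
  66 | 000000100101110000110011 | 0 | 1
  67 | 000001001011100001100111 | 0 | 0
  68 | 000010010111000011001110 | 0 | 0
  69 | 000100101110000110011100 | 0 | 0
  70 | 001001011100001100111000 | 0 | 1
  71 | 010010111000011001110001 | 0 | 1
  72 | 100101110000110011100011 | 1 | 0
  73 | 001011100001100111000110 | 0 | 1
  74 | 010111000011001110001101 | 0 | 1
  75 | 101110000110011100011011 | 1 | 1
  76 | 011100001100111000110111 | 0 | 0
  77 | 111000011001110001101110 | 1 | 1
  78 | 110000110011100011011101 | 1 | 0
  79 | 100001100111000110111010 | 1 | 0
  80 | 000011001110001101110100 | 0 | 1
  81 | 000110011100011011101001 | 0 | 0
  82 | 001100111000110111010010 | 0 | 0
  83 | 011001110001101110100100 | 0 | 1
  84 | 110011100011011101001001 | 1 | 1
  85 | 100111000110111010010011 | 1 | 0
  86 | 001110001101110100100110 | 0 | 1
  87 | 011100011011101001001101 | 0 | 1
  88 | 111000110111010010011011 | 1 | 1
  89 | 110001101110100100110111 | 1 | 1
  90 | 100011011101001001101111 | 1 | 0
  91 | 000110111010010011011110 | 0 | 0
  92 | 001101110100100110111100 | 0 | 0
  93 | 011011101001001101111000 | 0 | 1
  94 | 110111010010011011110001 | 1 | 0
  95 | 101110100100110111100010 | 1 | 1
  96 | 011101001001101111000101 | 0 | 0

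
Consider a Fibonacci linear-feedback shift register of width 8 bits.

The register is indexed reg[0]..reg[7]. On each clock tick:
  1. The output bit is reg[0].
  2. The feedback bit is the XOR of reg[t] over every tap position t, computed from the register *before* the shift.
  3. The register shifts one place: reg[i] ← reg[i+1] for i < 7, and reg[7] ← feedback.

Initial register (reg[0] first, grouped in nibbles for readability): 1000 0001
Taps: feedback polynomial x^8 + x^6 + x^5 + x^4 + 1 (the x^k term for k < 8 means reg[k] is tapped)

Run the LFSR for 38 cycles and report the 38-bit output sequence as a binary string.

10000001110100100011100010000000101100

k : reg_k → out_k, fb_k
0: 10000001 → 1, fb=1
1: 00000011 → 0, fb=1
2: 00000111 → 0, fb=0
3: 00001110 → 0, fb=1
4: 00011101 → 0, fb=0
5: 00111010 → 0, fb=0
6: 01110100 → 0, fb=1
7: 11101001 → 1, fb=0
8: 11010010 → 1, fb=0
9: 10100100 → 1, fb=0
10: 01001000 → 0, fb=1
11: 10010001 → 1, fb=1
12: 00100011 → 0, fb=1
13: 01000111 → 0, fb=0
14: 10001110 → 1, fb=0
15: 00011100 → 0, fb=0
16: 00111000 → 0, fb=1
17: 01110001 → 0, fb=0
18: 11100010 → 1, fb=0
19: 11000100 → 1, fb=0
20: 10001000 → 1, fb=0
21: 00010000 → 0, fb=0
22: 00100000 → 0, fb=0
23: 01000000 → 0, fb=0
24: 10000000 → 1, fb=1
25: 00000001 → 0, fb=0
26: 00000010 → 0, fb=1
27: 00000101 → 0, fb=1
28: 00001011 → 0, fb=0
29: 00010110 → 0, fb=0
30: 00101100 → 0, fb=0
31: 01011000 → 0, fb=1
32: 10110001 → 1, fb=1
33: 01100011 → 0, fb=1
34: 11000111 → 1, fb=1
35: 10001111 → 1, fb=0
36: 00011110 → 0, fb=1
37: 00111101 → 0, fb=0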